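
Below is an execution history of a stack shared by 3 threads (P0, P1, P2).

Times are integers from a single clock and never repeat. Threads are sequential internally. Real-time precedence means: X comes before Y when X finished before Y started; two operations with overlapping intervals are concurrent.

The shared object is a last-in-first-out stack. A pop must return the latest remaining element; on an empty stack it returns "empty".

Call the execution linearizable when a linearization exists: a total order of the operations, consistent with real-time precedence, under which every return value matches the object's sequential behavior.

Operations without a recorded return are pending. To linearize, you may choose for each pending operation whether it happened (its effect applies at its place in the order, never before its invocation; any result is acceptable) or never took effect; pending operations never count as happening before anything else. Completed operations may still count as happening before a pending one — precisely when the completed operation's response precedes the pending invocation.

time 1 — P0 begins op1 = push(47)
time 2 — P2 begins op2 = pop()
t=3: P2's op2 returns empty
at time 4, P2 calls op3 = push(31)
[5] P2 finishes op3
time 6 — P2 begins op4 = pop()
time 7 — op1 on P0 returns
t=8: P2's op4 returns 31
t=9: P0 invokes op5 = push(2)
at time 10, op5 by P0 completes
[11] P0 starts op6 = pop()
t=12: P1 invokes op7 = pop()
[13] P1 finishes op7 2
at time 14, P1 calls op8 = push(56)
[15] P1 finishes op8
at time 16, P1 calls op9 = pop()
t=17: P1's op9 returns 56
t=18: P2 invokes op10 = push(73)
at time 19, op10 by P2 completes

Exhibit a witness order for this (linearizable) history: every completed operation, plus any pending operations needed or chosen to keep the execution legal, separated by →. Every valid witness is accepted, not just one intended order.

step 1: op2 pop() → empty — stack <>
step 2: op1 push(47) — stack <47>
step 3: op3 push(31) — stack <47,31>
step 4: op4 pop() → 31 — stack <47>
step 5: op5 push(2) — stack <47,2>
step 6: op7 pop() → 2 — stack <47>
step 7: op6 pop() (pending, included) — stack <>
step 8: op8 push(56) — stack <56>
step 9: op9 pop() → 56 — stack <>
step 10: op10 push(73) — stack <73>

op2 → op1 → op3 → op4 → op5 → op7 → op6 → op8 → op9 → op10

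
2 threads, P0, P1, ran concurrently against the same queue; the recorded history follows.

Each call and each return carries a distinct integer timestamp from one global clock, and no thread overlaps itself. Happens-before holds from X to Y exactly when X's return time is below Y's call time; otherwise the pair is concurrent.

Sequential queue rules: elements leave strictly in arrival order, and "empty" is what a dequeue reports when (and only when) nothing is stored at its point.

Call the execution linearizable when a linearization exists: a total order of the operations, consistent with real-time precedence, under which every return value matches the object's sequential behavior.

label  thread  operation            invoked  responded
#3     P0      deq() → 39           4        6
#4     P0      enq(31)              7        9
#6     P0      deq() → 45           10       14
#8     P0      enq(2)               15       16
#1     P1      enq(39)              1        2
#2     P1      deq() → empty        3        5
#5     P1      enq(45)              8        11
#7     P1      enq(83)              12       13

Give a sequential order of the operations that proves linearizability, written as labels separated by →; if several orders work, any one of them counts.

#1 → #3 → #2 → #5 → #4 → #6 → #7 → #8

step 1: #1 enq(39) — queue <39>
step 2: #3 deq() → 39 — queue <>
step 3: #2 deq() → empty — queue <>
step 4: #5 enq(45) — queue <45>
step 5: #4 enq(31) — queue <45,31>
step 6: #6 deq() → 45 — queue <31>
step 7: #7 enq(83) — queue <31,83>
step 8: #8 enq(2) — queue <31,83,2>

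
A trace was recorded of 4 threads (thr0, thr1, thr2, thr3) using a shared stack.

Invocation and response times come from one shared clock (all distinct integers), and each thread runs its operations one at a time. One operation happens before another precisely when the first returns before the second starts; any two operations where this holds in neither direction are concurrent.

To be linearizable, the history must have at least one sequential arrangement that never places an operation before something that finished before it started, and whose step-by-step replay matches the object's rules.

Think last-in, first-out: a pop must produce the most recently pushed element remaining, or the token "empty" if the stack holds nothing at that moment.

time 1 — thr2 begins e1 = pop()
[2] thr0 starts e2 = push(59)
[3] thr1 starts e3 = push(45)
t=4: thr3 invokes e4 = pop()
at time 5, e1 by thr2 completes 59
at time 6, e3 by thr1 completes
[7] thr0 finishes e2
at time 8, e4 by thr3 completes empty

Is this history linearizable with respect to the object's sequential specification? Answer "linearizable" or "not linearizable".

one valid linearization: e2, e1, e4, e3
step 1: e2 push(59) — stack <59>
step 2: e1 pop() → 59 — stack <>
step 3: e4 pop() → empty — stack <>
step 4: e3 push(45) — stack <45>

linearizable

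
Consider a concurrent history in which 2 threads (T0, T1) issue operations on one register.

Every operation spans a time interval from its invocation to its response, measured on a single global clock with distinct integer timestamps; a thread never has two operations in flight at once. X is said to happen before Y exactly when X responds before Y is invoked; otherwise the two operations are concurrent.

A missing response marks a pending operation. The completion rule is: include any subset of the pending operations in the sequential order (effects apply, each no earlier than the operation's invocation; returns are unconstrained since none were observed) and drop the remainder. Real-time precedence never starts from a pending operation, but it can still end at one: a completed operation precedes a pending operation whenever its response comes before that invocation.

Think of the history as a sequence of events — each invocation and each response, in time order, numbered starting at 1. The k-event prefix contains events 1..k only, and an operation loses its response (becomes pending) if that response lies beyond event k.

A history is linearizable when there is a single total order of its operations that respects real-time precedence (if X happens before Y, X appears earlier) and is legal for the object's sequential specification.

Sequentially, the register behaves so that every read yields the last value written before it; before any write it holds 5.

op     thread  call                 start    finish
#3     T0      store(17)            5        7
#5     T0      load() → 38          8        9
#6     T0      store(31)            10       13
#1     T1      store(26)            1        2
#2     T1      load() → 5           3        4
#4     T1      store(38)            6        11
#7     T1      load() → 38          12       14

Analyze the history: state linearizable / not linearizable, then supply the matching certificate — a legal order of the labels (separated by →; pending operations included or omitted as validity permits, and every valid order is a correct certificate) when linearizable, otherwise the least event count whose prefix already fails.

not linearizable — minimal violating prefix: 4 events

events 1..3 are fine; event 4 — the response of #2 at time 4 — makes the prefix non-linearizable
exhaustive check: the 2 completed register ops admit one real-time order; illegal
sample order #1, #2 stalls at step 2 — #2 load() → 5 has no legal effect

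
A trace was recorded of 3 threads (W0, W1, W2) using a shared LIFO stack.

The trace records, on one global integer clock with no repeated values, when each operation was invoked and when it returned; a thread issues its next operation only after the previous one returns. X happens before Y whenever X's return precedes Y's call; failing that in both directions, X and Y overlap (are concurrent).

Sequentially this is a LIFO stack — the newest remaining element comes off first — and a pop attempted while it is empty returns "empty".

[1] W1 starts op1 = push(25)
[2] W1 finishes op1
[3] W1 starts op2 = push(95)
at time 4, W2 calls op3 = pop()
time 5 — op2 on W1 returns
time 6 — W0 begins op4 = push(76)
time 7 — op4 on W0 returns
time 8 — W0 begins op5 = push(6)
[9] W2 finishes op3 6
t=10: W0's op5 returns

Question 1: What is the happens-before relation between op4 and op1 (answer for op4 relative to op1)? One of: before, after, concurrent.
after

op4 spans [6,7], op1 spans [1,2]
resp(op1)=2 < inv(op4)=6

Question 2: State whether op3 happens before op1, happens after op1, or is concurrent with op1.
after

op3 spans [4,9], op1 spans [1,2]
resp(op1)=2 < inv(op3)=4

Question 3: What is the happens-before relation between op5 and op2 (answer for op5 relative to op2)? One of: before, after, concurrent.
after

op5 spans [8,10], op2 spans [3,5]
resp(op2)=5 < inv(op5)=8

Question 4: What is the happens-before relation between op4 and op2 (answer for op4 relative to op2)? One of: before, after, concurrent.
after

op4 spans [6,7], op2 spans [3,5]
resp(op2)=5 < inv(op4)=6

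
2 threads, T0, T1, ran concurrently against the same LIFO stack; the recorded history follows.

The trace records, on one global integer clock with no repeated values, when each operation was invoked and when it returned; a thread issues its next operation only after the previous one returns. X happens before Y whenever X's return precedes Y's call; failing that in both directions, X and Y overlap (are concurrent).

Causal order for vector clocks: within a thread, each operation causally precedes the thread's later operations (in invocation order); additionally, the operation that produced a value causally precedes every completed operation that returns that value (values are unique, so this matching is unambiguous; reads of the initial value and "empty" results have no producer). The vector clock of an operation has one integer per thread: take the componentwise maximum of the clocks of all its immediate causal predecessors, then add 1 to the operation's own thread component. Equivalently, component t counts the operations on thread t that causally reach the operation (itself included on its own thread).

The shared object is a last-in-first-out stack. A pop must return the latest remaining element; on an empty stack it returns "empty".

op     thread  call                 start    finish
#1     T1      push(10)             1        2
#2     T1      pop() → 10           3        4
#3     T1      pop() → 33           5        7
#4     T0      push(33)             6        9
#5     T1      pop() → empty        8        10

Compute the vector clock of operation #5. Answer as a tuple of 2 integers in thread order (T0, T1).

(1, 4)

VC(#1, invoked at 1): no causal predecessors; +1 on T1 → (0, 1)
VC(#4, invoked at 6): no causal predecessors; +1 on T0 → (1, 0)
VC(#2, invoked at 3): max of VC(#1)=(0, 1), then +1 on thread T1 → (0, 2)
VC(#3, invoked at 5): max of VC(#2)=(0, 2), VC(#4)=(1, 0), then +1 on thread T1 → (1, 3)
VC(#5, invoked at 8): max of VC(#3)=(1, 3), then +1 on thread T1 → (1, 4)
target: VC(#5) = (1, 4)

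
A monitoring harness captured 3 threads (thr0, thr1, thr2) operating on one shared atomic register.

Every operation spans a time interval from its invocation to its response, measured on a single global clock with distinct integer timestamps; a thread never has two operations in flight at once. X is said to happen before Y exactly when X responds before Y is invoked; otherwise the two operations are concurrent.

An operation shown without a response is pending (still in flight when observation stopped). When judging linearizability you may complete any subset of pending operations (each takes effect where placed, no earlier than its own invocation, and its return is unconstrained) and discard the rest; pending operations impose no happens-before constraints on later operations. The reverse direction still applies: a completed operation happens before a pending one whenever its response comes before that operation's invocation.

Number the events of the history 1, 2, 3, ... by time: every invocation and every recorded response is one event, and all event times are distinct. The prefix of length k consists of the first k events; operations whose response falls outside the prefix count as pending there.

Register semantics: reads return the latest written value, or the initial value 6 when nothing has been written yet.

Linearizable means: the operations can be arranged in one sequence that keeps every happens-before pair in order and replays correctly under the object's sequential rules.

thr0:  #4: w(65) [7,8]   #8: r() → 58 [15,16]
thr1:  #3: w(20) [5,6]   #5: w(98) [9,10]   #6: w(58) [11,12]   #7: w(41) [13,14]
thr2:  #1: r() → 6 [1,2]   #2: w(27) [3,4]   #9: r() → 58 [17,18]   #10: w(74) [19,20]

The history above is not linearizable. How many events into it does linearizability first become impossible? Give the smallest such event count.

one valid order for events 1..15 is #1, #2, #3, #4, #5, #6, #7:
1. #1 r() → 6, leaving value 6
2. #2 w(27), leaving value 27
3. #3 w(20), leaving value 20
4. #4 w(65), leaving value 65
5. #5 w(98), leaving value 98
6. #6 w(58), leaving value 58
7. #7 w(41), leaving value 41
include event 16 — #8 responding at 16 — and every candidate order breaks
e.g. #1, #2, #3, #4, #5, #6, #7, #8: illegal at step 8, since #8 r() → 58 cannot apply there

16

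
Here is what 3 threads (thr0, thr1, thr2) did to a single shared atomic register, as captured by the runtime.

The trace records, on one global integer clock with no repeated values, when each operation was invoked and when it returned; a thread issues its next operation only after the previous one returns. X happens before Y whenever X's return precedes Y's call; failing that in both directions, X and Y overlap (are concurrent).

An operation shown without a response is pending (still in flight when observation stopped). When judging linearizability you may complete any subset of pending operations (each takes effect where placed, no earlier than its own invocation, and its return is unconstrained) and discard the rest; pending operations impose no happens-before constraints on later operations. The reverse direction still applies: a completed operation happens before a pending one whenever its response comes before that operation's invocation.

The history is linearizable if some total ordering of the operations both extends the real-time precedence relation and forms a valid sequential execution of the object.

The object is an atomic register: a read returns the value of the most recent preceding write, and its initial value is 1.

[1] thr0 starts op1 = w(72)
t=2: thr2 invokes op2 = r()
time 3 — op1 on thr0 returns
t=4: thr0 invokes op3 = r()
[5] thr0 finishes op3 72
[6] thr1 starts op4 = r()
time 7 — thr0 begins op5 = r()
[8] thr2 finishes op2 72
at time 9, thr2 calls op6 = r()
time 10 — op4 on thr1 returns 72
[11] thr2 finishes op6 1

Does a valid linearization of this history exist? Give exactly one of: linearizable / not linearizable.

cut after 10 events: linearizable; cut after 11 events (op6 responds, time 11): not linearizable
real-time-consistent orders of the 5 completed operations: 7 — all fail the atomic register replay
include/drop combinations of the 1 pending operation (op5) were all tried; none helps
e.g. op1, op2, op3, op4, op6 (pending dropped): illegal at step 5, since op6 r() → 1 cannot apply there
e.g. op1, op2, op3, op6, op4 (pending dropped): illegal at step 4, since op6 r() → 1 cannot apply there

not linearizable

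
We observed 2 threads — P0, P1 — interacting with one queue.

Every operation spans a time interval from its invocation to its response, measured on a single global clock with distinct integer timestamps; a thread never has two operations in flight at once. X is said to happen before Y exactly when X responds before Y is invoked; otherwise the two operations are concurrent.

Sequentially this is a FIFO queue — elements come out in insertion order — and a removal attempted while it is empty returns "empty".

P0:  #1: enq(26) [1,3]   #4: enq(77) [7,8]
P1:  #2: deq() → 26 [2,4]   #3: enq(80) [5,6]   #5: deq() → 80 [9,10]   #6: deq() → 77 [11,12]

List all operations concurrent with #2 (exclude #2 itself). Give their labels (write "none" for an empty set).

#2 runs from 2 to 4; window-overlapping ops are concurrent
#1 [1,3]: concurrent
#3 [5,6]: after
#4 [7,8]: after
#5 [9,10]: after
#6 [11,12]: after

#1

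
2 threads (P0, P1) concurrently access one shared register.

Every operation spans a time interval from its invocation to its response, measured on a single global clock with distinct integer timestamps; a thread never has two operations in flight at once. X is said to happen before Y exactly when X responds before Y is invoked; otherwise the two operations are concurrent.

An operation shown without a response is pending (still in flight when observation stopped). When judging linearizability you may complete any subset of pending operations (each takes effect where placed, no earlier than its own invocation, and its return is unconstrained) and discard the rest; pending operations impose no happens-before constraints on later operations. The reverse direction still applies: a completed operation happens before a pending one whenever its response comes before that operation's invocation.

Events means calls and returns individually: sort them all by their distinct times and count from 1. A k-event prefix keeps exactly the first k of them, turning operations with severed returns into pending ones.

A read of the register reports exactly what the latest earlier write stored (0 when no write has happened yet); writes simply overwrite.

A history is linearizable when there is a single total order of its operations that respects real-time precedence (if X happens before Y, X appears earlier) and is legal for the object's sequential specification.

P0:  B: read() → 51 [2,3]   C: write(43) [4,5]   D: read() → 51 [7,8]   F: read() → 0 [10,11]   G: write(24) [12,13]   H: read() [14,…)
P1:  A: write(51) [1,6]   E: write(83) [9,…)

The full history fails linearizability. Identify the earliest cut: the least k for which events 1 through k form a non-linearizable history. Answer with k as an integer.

8

one valid order for events 1..7 is A, B, C:
after step 1 (A write(51)): value 51
after step 2 (B read() → 51): value 51
after step 3 (C write(43)): value 43
with event 8 included (D responding at time 8), all real-time-consistent orders fail
take A, B, C, D: step 4 already fails, because D read() → 51 cannot occur there
take B, A, C, D: step 1 already fails, because B read() → 51 cannot occur there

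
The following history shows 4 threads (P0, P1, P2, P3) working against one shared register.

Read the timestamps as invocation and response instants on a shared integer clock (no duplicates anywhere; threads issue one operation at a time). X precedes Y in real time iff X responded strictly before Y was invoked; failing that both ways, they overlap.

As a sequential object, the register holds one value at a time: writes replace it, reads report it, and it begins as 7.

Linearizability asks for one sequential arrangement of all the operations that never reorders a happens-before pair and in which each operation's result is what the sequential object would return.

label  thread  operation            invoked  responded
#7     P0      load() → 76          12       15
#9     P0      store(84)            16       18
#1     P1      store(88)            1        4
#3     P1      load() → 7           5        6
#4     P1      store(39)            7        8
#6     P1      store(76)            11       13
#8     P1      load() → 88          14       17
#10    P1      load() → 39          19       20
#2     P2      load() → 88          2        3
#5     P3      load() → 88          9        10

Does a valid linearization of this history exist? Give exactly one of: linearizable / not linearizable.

cut after 5 events: linearizable; cut after 6 events (#3 responds, time 6): not linearizable
all 2 real-time-respecting orders fail — 3 completed register operations, no legal replay
take #1, #2, #3: step 3 already fails, because #3 load() → 7 cannot occur there
take #2, #1, #3: step 1 already fails, because #2 load() → 88 cannot occur there

not linearizable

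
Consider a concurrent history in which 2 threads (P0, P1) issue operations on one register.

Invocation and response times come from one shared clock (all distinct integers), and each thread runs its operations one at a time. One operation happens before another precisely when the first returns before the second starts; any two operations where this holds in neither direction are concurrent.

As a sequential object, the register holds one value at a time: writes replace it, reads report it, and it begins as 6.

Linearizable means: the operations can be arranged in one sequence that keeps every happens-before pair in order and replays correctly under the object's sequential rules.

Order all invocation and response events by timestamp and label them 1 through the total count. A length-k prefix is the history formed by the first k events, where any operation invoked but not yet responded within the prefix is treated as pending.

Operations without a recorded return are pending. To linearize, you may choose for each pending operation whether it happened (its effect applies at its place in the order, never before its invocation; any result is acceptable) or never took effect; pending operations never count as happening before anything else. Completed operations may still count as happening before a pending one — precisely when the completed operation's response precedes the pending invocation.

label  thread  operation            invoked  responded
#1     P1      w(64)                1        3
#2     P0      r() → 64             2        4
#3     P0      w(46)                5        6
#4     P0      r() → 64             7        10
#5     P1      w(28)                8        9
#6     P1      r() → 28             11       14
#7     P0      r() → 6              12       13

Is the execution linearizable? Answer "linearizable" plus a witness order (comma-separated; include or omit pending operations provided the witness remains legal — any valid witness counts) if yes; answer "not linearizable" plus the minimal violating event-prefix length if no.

not linearizable — minimal violating prefix: 10 events

already the first 10 events (up to #4's response at time 10) admit no linearization; the first 9 still do
the 5 completed operations admit 4 real-time orders; each fails the register replay
sample order #1, #2, #3, #4, #5 stalls at step 4 — #4 r() → 64 has no legal effect
sample order #1, #2, #3, #5, #4 stalls at step 5 — #4 r() → 64 has no legal effect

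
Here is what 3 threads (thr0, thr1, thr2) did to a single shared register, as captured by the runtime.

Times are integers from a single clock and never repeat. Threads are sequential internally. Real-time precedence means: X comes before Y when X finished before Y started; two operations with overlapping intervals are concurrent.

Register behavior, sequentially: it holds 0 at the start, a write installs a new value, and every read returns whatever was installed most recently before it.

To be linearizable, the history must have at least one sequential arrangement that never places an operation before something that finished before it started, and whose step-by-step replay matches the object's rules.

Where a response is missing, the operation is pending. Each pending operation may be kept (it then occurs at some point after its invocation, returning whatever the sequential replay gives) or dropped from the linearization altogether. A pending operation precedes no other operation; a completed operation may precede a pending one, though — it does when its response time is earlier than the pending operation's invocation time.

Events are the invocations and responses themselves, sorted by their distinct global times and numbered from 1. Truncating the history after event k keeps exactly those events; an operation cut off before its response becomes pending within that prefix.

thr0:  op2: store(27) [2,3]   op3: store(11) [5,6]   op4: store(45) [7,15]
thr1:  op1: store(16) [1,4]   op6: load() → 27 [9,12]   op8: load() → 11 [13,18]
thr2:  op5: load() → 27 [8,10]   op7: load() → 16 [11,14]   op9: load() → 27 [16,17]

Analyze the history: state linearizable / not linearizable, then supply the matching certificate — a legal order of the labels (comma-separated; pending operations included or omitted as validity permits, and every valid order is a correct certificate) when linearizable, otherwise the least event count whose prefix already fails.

events 1..9 are fine; event 10 — the response of op5 at time 10 — makes the prefix non-linearizable
2 orders of the 4 completed register ops respect real time; none is legal
including or dropping the 2 pending operations (op4, op6) in any combination fails
e.g. op1, op2, op3, op5 (pending dropped): illegal at step 4, since op5 load() → 27 cannot apply there
e.g. op2, op1, op3, op5 (pending dropped): illegal at step 4, since op5 load() → 27 cannot apply there

not linearizable — minimal violating prefix: 10 events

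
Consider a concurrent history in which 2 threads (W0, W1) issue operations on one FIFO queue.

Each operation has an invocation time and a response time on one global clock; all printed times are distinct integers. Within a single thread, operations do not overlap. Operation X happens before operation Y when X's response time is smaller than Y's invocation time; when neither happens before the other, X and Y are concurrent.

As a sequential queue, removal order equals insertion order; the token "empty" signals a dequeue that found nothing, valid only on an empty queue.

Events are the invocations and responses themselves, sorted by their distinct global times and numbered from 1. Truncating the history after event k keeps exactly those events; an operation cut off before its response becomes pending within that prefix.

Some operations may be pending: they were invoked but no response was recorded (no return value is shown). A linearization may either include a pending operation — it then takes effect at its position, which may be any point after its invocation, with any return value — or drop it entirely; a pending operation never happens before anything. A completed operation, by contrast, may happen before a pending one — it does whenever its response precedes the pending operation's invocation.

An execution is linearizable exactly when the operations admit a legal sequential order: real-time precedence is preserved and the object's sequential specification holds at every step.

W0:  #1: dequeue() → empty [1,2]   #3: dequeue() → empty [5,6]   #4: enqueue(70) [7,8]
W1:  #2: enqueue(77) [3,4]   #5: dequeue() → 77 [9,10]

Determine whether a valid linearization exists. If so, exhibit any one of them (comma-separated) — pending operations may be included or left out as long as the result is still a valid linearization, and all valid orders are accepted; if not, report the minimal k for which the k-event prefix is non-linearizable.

prefix check: 1..5 passes, 1..6 fails once #3's time-6 response joins
exhaustive check: the 3 completed FIFO queue ops admit one real-time order; illegal
e.g. #1, #2, #3: illegal at step 3, since #3 dequeue() → empty cannot apply there

not linearizable — minimal violating prefix: 6 events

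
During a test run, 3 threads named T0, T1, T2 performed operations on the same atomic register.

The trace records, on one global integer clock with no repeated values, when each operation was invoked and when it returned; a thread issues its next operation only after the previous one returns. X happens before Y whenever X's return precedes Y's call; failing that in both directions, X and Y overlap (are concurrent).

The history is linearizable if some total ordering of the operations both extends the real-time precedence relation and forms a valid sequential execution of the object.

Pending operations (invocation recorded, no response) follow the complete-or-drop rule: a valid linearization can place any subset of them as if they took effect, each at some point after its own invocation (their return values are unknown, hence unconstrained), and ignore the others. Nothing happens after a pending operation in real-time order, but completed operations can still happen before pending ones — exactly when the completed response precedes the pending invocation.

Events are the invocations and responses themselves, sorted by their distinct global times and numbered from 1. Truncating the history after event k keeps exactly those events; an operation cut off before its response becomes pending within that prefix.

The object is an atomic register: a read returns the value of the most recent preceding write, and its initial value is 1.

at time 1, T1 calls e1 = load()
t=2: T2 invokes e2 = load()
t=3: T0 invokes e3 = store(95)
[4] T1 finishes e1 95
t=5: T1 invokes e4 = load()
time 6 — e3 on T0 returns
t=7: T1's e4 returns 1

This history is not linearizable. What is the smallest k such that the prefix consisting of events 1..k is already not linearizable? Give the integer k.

7

events 1..6 are linearizable; a witness order is e2, e3, e1:
1. e2 load() (pending, included), leaving value 1
2. e3 store(95), leaving value 95
3. e1 load() → 95, leaving value 95
adding event 7 (e4 responds at 7) leaves no legal real-time order
completion choices over the 1 pending operation (e2) were checked; none helps
e.g. e1, e3, e4 (pending dropped): illegal at step 1, since e1 load() → 95 cannot apply there
e.g. e1, e4, e3 (pending dropped): illegal at step 1, since e1 load() → 95 cannot apply there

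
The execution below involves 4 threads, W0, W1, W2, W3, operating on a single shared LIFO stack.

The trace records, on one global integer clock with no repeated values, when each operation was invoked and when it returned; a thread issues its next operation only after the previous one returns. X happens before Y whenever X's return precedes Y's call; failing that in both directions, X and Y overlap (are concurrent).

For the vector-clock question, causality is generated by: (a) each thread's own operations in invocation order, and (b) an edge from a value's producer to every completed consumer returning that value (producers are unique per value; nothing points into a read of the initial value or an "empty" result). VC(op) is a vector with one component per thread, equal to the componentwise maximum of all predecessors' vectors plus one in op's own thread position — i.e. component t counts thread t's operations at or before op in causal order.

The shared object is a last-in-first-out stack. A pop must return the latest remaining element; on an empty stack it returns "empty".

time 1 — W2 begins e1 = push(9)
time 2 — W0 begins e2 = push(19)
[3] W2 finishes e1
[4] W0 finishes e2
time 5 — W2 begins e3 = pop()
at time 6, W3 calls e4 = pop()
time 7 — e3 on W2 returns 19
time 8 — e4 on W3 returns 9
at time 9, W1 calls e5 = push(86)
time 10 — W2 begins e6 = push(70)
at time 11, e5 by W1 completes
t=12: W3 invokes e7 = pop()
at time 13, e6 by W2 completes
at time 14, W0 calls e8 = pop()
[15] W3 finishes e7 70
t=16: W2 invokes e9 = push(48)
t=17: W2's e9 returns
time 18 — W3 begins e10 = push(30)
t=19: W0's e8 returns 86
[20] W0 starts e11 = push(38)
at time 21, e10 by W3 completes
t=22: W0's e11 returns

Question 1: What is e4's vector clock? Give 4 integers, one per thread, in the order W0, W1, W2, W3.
root op e1, invoked 1: fresh clock plus W2's own tick → (0, 0, 1, 0)
root op e5, invoked 9: fresh clock plus W1's own tick → (0, 1, 0, 0)
root op e2, invoked 2: fresh clock plus W0's own tick → (1, 0, 0, 0)
merge at e4 (invoked 6): VC(e1)=(0, 0, 1, 0), own-thread bump on W3 → (0, 0, 1, 1)
merge at e3 (invoked 5): VC(e1)=(0, 0, 1, 0), VC(e2)=(1, 0, 0, 0), own-thread bump on W2 → (1, 0, 2, 0)
merge at e8 (invoked 14): VC(e2)=(1, 0, 0, 0), VC(e5)=(0, 1, 0, 0), own-thread bump on W0 → (2, 1, 0, 0)
merge at e6 (invoked 10): VC(e3)=(1, 0, 2, 0), own-thread bump on W2 → (1, 0, 3, 0)
merge at e11 (invoked 20): VC(e8)=(2, 1, 0, 0), own-thread bump on W0 → (3, 1, 0, 0)
merge at e9 (invoked 16): VC(e6)=(1, 0, 3, 0), own-thread bump on W2 → (1, 0, 4, 0)
merge at e7 (invoked 12): VC(e4)=(0, 0, 1, 1), VC(e6)=(1, 0, 3, 0), own-thread bump on W3 → (1, 0, 3, 2)
merge at e10 (invoked 18): VC(e7)=(1, 0, 3, 2), own-thread bump on W3 → (1, 0, 3, 3)
target: VC(e4) = (0, 0, 1, 1)

(0, 0, 1, 1)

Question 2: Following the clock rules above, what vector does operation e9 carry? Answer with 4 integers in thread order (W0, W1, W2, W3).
e1, invoked 1, has no incoming edges; only W2's bump applies → (0, 0, 1, 0)
e5, invoked 9, has no incoming edges; only W1's bump applies → (0, 1, 0, 0)
e2, invoked 2, has no incoming edges; only W0's bump applies → (1, 0, 0, 0)
e4, invoked 6, takes VC(e1)=(0, 0, 1, 0) under max, adds 1 for W3 → (0, 0, 1, 1)
e3, invoked 5, takes VC(e1)=(0, 0, 1, 0), VC(e2)=(1, 0, 0, 0) under max, adds 1 for W2 → (1, 0, 2, 0)
e8, invoked 14, takes VC(e2)=(1, 0, 0, 0), VC(e5)=(0, 1, 0, 0) under max, adds 1 for W0 → (2, 1, 0, 0)
e6, invoked 10, takes VC(e3)=(1, 0, 2, 0) under max, adds 1 for W2 → (1, 0, 3, 0)
e11, invoked 20, takes VC(e8)=(2, 1, 0, 0) under max, adds 1 for W0 → (3, 1, 0, 0)
e9, invoked 16, takes VC(e6)=(1, 0, 3, 0) under max, adds 1 for W2 → (1, 0, 4, 0)
e7, invoked 12, takes VC(e4)=(0, 0, 1, 1), VC(e6)=(1, 0, 3, 0) under max, adds 1 for W3 → (1, 0, 3, 2)
e10, invoked 18, takes VC(e7)=(1, 0, 3, 2) under max, adds 1 for W3 → (1, 0, 3, 3)
target: VC(e9) = (1, 0, 4, 0)

(1, 0, 4, 0)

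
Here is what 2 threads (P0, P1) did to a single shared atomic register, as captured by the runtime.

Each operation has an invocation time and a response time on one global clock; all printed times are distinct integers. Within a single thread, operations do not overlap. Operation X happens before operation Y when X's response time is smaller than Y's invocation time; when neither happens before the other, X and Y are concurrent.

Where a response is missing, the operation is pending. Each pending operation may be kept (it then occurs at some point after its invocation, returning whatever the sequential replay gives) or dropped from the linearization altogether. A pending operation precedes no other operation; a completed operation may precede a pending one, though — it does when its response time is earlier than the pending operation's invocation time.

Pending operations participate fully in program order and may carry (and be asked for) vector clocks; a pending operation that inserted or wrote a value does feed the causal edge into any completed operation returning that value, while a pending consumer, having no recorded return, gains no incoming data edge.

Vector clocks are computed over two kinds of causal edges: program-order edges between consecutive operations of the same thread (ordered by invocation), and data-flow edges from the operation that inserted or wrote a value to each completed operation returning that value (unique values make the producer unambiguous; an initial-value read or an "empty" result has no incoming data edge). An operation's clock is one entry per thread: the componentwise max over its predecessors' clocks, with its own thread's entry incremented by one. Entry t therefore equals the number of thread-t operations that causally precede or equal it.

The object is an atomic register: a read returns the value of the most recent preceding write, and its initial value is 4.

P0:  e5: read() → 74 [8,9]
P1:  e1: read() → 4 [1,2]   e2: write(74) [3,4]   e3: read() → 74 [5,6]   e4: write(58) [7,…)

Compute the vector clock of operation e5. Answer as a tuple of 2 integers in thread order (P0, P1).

(1, 2)

VC(e1, invoked at 1): no causal predecessors; +1 on P1 → (0, 1)
invoked at 3, e2 merges VC(e1)=(0, 1) and bumps P1's slot → (0, 2)
invoked at 5, e3 merges VC(e2)=(0, 2) and bumps P1's slot → (0, 3)
invoked at 8, e5 merges VC(e2)=(0, 2) and bumps P0's slot → (1, 2)
invoked at 7, e4 merges VC(e3)=(0, 3) and bumps P1's slot → (0, 4)
target: VC(e5) = (1, 2)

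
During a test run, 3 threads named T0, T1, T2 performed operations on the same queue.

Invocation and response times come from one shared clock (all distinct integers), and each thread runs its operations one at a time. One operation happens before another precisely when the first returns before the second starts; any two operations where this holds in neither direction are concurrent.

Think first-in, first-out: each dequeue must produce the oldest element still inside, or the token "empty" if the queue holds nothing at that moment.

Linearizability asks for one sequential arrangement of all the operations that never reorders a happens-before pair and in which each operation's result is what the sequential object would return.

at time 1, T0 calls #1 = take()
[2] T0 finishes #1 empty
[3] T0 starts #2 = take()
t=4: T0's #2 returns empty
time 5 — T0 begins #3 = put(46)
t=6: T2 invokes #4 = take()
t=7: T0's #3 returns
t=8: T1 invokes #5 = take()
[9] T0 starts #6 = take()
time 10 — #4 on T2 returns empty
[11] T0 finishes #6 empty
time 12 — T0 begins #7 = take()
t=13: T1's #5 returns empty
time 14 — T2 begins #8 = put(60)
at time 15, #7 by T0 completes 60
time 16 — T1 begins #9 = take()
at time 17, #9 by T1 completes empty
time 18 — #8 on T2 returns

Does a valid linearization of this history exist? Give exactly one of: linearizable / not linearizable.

through event 12 a valid linearization exists; event 13 (#5 responding at time 13) ends that
no legal order exists: 8 real-time-consistent candidates over 6 completed queue operations, all rejected
no escape via the 1 pending operation (#7): every completion choice fails
one such order, #1, #2, #3, #4, #5, #6 (pending dropped), breaks at step 4 where #4 take() → empty is illegal
one such order, #1, #2, #3, #4, #6, #5 (pending dropped), breaks at step 4 where #4 take() → empty is illegal

not linearizable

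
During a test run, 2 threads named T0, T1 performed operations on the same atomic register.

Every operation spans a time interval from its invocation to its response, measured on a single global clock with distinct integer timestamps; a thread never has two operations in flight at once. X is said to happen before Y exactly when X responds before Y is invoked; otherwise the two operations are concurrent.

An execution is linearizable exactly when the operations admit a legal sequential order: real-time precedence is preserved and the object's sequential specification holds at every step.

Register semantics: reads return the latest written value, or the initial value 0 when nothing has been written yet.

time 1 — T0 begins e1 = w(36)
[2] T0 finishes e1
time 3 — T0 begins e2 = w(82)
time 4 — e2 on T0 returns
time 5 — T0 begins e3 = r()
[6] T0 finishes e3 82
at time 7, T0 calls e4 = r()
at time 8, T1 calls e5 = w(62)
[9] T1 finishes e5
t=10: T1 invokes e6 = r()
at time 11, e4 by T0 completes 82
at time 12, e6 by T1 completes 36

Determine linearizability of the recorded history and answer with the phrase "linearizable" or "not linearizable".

not linearizable

already the first 12 events (up to e6's response at time 12) admit no linearization; the first 11 still do
every one of the 3 real-time-consistent orders over 6 completed atomic register ops fails the sequential spec
sample order e1, e2, e3, e4, e5, e6 stalls at step 6 — e6 r() → 36 has no legal effect
sample order e1, e2, e3, e5, e4, e6 stalls at step 5 — e4 r() → 82 has no legal effect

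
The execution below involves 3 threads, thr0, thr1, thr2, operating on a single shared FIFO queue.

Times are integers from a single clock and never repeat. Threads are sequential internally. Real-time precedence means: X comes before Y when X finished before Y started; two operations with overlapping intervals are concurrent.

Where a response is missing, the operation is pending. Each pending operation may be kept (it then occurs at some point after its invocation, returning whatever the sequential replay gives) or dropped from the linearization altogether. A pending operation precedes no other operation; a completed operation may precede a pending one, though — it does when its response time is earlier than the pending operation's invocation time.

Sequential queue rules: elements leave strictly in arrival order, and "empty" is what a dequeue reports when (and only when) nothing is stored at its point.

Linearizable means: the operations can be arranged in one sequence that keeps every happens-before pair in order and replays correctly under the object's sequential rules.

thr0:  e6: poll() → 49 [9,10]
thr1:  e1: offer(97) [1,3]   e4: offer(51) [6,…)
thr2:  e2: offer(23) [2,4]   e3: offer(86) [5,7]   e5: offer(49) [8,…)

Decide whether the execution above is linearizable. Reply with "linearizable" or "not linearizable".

through event 9 a valid linearization exists; event 10 (e6 responding at time 10) ends that
all 2 real-time-respecting orders fail — 4 completed FIFO queue operations, no legal replay
completion choices over the 2 pending operations (e4, e5) were checked; none helps
e.g. e1, e2, e3, e6 (pending dropped): illegal at step 4, since e6 poll() → 49 cannot apply there
e.g. e2, e1, e3, e6 (pending dropped): illegal at step 4, since e6 poll() → 49 cannot apply there

not linearizable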